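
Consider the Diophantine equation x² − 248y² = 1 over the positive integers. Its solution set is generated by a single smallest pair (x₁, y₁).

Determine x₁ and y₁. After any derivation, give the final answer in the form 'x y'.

63 4

√248 → a₀=15, period (1,2,1,30); ℓ=4 even so k=3
step 0: (15, 1)  from 15·(1,0) + (0,1)
step 1: (16, 1)  from 1·(15,1) + (1,0)
step 2: (47, 3)  from 2·(16,1) + (15,1)
step 3: (63, 4)  from 1·(47,3) + (16,1)
(x₁, y₁) = (63, 4);  63² − 248·4² = 1 ✓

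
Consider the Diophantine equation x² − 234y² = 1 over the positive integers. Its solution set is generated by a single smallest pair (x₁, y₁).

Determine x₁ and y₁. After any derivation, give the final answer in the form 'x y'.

5201 340

d=234: √d = [15; 3,2,1,2,1,2,3,30] (ℓ=8, even), read p_7/q_7
i=0: a=15 ⇒ p=15, q=1
…
i=6: a=2 ⇒ p=1545, q=101
i=7: a=3 ⇒ p=5201, q=340
→ (5201, 340).  Check: 5201²=27050401, 234·340²=27050400, difference 1.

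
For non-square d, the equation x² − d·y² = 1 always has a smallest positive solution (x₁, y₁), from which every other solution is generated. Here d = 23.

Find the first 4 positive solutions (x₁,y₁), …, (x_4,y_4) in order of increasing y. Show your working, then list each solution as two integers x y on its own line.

√23 → a₀=4, period (1,3,1,8); ℓ=4 even so k=3
i=0: a=4 ⇒ p=4, q=1
…
i=2: a=3 ⇒ p=19, q=4
i=3: a=1 ⇒ p=24, q=5
(x₁, y₁) = (24, 5);  24² − 23·5² = 1 ✓
(24+5√23)^2 = 1151 + 240√23
(24+5√23)^3 = 55224 + 11515√23
(24+5√23)^4 = 2649601 + 552480√23

24 5
1151 240
55224 11515
2649601 552480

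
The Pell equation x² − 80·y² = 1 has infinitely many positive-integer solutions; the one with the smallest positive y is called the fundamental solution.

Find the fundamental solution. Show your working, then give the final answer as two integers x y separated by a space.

9 1

√80 = [8; 1,16, …], period ℓ=2 (even) → k=1
i=0: a=8 ⇒ p=8, q=1
i=1: a=1 ⇒ p=9, q=1
→ (9, 1).  Check: 9²=81, 80·1²=80, difference 1.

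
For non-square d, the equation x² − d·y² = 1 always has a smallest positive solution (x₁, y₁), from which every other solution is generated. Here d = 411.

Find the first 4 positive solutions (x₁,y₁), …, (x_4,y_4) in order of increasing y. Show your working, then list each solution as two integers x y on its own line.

√411 → a₀=20, period (3,1,1,1,19,1,1,1,3,40); ℓ=10 even so k=9
step 0: (20, 1)  from 20·(1,0) + (0,1)
step 1: (61, 3)  from 3·(20,1) + (1,0)
…
step 4: (223, 11)  from 1·(142,7) + (81,4)
step 5: (4379, 216)  from 19·(223,11) + (142,7)
step 6: (4602, 227)  from 1·(4379,216) + (223,11)
step 7: (8981, 443)  from 1·(4602,227) + (4379,216)
step 8: (13583, 670)  from 1·(8981,443) + (4602,227)
step 9: (49730, 2453)  from 3·(13583,670) + (8981,443)
→ (49730, 2453).  Check: 49730²=2473072900, 411·2453²=2473072899, difference 1.
k=2:  x_2 = 49730·49730+411·2453·2453 = 4946145799,  y_2 = 49730·2453+2453·49730 = 243975380
k=3:  x_3 = 49730·4946145799+411·2453·243975380 = 491943661118810,  y_3 = 49730·243975380+2453·4946145799 = 24265791292347
k=4:  x_4 = 49730·491943661118810+411·2453·24265791292347 = 48928716529930696801,  y_4 = 49730·24265791292347+2453·491943661118810 = 2413475601692857240

49730 2453
4946145799 243975380
491943661118810 24265791292347
48928716529930696801 2413475601692857240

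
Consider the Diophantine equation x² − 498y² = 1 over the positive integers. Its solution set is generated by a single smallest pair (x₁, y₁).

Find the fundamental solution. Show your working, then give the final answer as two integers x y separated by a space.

179777 8056

√498 → a₀=22, period (3,6,22,6,3,44); ℓ=6 even so k=5
k=0  a_k=22  p_k/q_k = 22/1
…
k=3  a_k=22  p_k/q_k = 9395/421
k=4  a_k=6  p_k/q_k = 56794/2545
k=5  a_k=3  p_k/q_k = 179777/8056
→ (179777, 8056).  Check: 179777²=32319769729, 498·8056²=32319769728, difference 1.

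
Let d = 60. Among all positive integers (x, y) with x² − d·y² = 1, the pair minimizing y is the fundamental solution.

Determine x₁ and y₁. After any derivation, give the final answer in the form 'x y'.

[7; 1,2,1,14] for √60; ℓ=4 ⇒ convergent index 3
i=0: a=7 ⇒ p=7, q=1
i=1: a=1 ⇒ p=8, q=1
i=2: a=2 ⇒ p=23, q=3
i=3: a=1 ⇒ p=31, q=4
fundamental: x₁=31, y₁=4  (since 961 − 60·16 = 1)

31 4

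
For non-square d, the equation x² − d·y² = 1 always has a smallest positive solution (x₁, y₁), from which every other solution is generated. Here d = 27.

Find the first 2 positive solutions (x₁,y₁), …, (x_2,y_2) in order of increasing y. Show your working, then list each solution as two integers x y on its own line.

26 5
1351 260

√27 → a₀=5, period (5,10); ℓ=2 even so k=1
i=0: a=5 ⇒ p=5, q=1
i=1: a=5 ⇒ p=26, q=5
→ (26, 5).  Check: 26²=676, 27·5²=675, difference 1.
(26+5√27)^2 = 1351 + 260√27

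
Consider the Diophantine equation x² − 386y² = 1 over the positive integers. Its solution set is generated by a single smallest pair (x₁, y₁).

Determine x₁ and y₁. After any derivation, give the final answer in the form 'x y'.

√386 = [19; 1,1,1,4,1,18,1,4,1,1,1,38, …], period ℓ=12 (even) → k=11
i=0: a=19 ⇒ p=19, q=1
i=1: a=1 ⇒ p=20, q=1
i=2: a=1 ⇒ p=39, q=2
i=3: a=1 ⇒ p=59, q=3
i=4: a=4 ⇒ p=275, q=14
i=5: a=1 ⇒ p=334, q=17
i=6: a=18 ⇒ p=6287, q=320
i=7: a=1 ⇒ p=6621, q=337
…
i=9: a=1 ⇒ p=39392, q=2005
i=10: a=1 ⇒ p=72163, q=3673
i=11: a=1 ⇒ p=111555, q=5678
fundamental: x₁=111555, y₁=5678  (since 12444518025 − 386·32239684 = 1)

111555 5678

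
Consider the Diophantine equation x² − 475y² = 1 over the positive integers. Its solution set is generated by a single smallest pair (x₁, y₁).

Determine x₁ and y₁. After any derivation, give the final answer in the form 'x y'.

57799 2652

d=475: √d = [21; 1,3,1,6,2,6,1,3,1,42] (ℓ=10, even), read p_9/q_9
step 0: (21, 1)  from 21·(1,0) + (0,1)
…
step 2: (87, 4)  from 3·(22,1) + (21,1)
step 3: (109, 5)  from 1·(87,4) + (22,1)
…
step 5: (1591, 73)  from 2·(741,34) + (109,5)
step 6: (10287, 472)  from 6·(1591,73) + (741,34)
step 7: (11878, 545)  from 1·(10287,472) + (1591,73)
step 8: (45921, 2107)  from 3·(11878,545) + (10287,472)
step 9: (57799, 2652)  from 1·(45921,2107) + (11878,545)
(x₁, y₁) = (57799, 2652);  57799² − 475·2652² = 1 ✓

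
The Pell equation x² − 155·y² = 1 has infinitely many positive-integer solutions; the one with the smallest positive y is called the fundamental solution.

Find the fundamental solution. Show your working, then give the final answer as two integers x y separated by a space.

[12; 2,4,2,24] for √155; ℓ=4 ⇒ convergent index 3
step 0: (12, 1)  from 12·(1,0) + (0,1)
…
step 2: (112, 9)  from 4·(25,2) + (12,1)
step 3: (249, 20)  from 2·(112,9) + (25,2)
fundamental: x₁=249, y₁=20  (since 62001 − 155·400 = 1)

249 20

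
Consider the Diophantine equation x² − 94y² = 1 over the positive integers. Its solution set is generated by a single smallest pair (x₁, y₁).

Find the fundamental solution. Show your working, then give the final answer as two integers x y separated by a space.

[9; 1,2,3,1,1,…,2,1,18] for √94; ℓ=16 ⇒ convergent index 15
step 0: (9, 1)  from 9·(1,0) + (0,1)
step 1: (10, 1)  from 1·(9,1) + (1,0)
step 2: (29, 3)  from 2·(10,1) + (9,1)
step 3: (97, 10)  from 3·(29,3) + (10,1)
…
step 5: (223, 23)  from 1·(126,13) + (97,10)
step 6: (1241, 128)  from 5·(223,23) + (126,13)
step 7: (1464, 151)  from 1·(1241,128) + (223,23)
step 8: (12953, 1336)  from 8·(1464,151) + (1241,128)
step 9: (14417, 1487)  from 1·(12953,1336) + (1464,151)
step 10: (85038, 8771)  from 5·(14417,1487) + (12953,1336)
step 11: (99455, 10258)  from 1·(85038,8771) + (14417,1487)
step 12: (184493, 19029)  from 1·(99455,10258) + (85038,8771)
step 13: (652934, 67345)  from 3·(184493,19029) + (99455,10258)
step 14: (1490361, 153719)  from 2·(652934,67345) + (184493,19029)
step 15: (2143295, 221064)  from 1·(1490361,153719) + (652934,67345)
fundamental: x₁=2143295, y₁=221064  (since 4593713457025 − 94·48869292096 = 1)

2143295 221064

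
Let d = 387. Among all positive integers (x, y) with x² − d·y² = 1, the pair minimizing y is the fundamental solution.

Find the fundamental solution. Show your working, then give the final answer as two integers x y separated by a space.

3482 177

√387 → a₀=19, period (1,2,19,2,1,38); ℓ=6 even so k=5
k=0  a_k=19  p_k/q_k = 19/1
k=1  a_k=1  p_k/q_k = 20/1
k=2  a_k=2  p_k/q_k = 59/3
k=3  a_k=19  p_k/q_k = 1141/58
k=4  a_k=2  p_k/q_k = 2341/119
k=5  a_k=1  p_k/q_k = 3482/177
fundamental: x₁=3482, y₁=177  (since 12124324 − 387·31329 = 1)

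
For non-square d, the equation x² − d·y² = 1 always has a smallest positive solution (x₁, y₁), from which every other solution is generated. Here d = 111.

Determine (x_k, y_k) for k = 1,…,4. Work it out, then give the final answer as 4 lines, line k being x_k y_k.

295 28
174049 16520
102688615 9746772
60586108801 5750578960

[10; 1,1,6,1,1,20] for √111; ℓ=6 ⇒ convergent index 5
step 0: (10, 1)  from 10·(1,0) + (0,1)
step 1: (11, 1)  from 1·(10,1) + (1,0)
step 2: (21, 2)  from 1·(11,1) + (10,1)
step 3: (137, 13)  from 6·(21,2) + (11,1)
step 4: (158, 15)  from 1·(137,13) + (21,2)
step 5: (295, 28)  from 1·(158,15) + (137,13)
fundamental: x₁=295, y₁=28  (since 87025 − 111·784 = 1)
k=2:  x_2 = 295·295+111·28·28 = 174049,  y_2 = 295·28+28·295 = 16520
k=3:  x_3 = 295·174049+111·28·16520 = 102688615,  y_3 = 295·16520+28·174049 = 9746772
k=4:  x_4 = 295·102688615+111·28·9746772 = 60586108801,  y_4 = 295·9746772+28·102688615 = 5750578960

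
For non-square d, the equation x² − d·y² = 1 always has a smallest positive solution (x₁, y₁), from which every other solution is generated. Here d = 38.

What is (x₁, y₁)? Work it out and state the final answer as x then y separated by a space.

37 6

d=38: √d = [6; 6,12] (ℓ=2, even), read p_1/q_1
k=0  a_k=6  p_k/q_k = 6/1
k=1  a_k=6  p_k/q_k = 37/6
→ (37, 6).  Check: 37²=1369, 38·6²=1368, difference 1.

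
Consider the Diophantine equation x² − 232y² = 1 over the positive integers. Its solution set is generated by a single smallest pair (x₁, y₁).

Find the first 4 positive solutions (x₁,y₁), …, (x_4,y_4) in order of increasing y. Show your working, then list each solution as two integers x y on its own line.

d=232: √d = [15; 4,3,7,3,4,30] (ℓ=6, even), read p_5/q_5
k=0  a_k=15  p_k/q_k = 15/1
k=1  a_k=4  p_k/q_k = 61/4
k=2  a_k=3  p_k/q_k = 198/13
…
k=4  a_k=3  p_k/q_k = 4539/298
k=5  a_k=4  p_k/q_k = 19603/1287
fundamental: x₁=19603, y₁=1287  (since 384277609 − 232·1656369 = 1)
k=2:  x_2 = 19603·19603+232·1287·1287 = 768555217,  y_2 = 19603·1287+1287·19603 = 50458122
k=3:  x_3 = 19603·768555217+232·1287·50458122 = 30131975818099,  y_3 = 19603·50458122+1287·768555217 = 1978261129845
k=4:  x_4 = 19603·30131975818099+232·1287·1978261129845 = 1181354243155834177,  y_4 = 19603·1978261129845+1287·30131975818099 = 77559705806244948

19603 1287
768555217 50458122
30131975818099 1978261129845
1181354243155834177 77559705806244948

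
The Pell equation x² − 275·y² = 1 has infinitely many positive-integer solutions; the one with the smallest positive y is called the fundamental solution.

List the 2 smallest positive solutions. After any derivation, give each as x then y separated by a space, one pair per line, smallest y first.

199 12
79201 4776

d=275: √d = [16; 1,1,2,1,1,32] (ℓ=6, even), read p_5/q_5
step 0: (16, 1)  from 16·(1,0) + (0,1)
…
step 4: (116, 7)  from 1·(83,5) + (33,2)
step 5: (199, 12)  from 1·(116,7) + (83,5)
(x₁, y₁) = (199, 12);  199² − 275·12² = 1 ✓
(199+12√275)^2 = 79201 + 4776√275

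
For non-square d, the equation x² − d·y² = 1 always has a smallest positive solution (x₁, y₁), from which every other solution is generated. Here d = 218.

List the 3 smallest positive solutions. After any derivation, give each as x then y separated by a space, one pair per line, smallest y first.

√218 = [14; 1,3,3,1,28, …], period ℓ=5 (odd) → k=9
a_0=14:  p_0=14·1+0=14,  q_0=14·0+1=1
a_1=1:  p_1=1·14+1=15,  q_1=1·1+0=1
a_2=3:  p_2=3·15+14=59,  q_2=3·1+1=4
a_3=3:  p_3=3·59+15=192,  q_3=3·4+1=13
a_4=1:  p_4=1·192+59=251,  q_4=1·13+4=17
…
a_6=1:  p_6=1·7220+251=7471,  q_6=1·489+17=506
…
a_8=3:  p_8=3·29633+7471=96370,  q_8=3·2007+506=6527
a_9=1:  p_9=1·96370+29633=126003,  q_9=1·6527+2007=8534
→ (126003, 8534).  Check: 126003²=15876756009, 218·8534²=15876756008, difference 1.
(x_2, y_2) = (126003·126003 + 218·8534·8534, 126003·8534 + 8534·126003) = (31753512017, 2150619204)
(x_3, y_3) = (126003·31753512017 + 218·8534·2150619204, 126003·2150619204 + 8534·31753512017) = (8002075549230099, 541968943114690)

126003 8534
31753512017 2150619204
8002075549230099 541968943114690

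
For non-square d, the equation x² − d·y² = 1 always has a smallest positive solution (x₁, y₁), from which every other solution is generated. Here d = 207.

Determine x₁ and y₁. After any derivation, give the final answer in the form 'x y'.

d=207: √d = [14; 2,1,1,2,1,1,2,28] (ℓ=8, even), read p_7/q_7
i=0: a=14 ⇒ p=14, q=1
…
i=4: a=2 ⇒ p=187, q=13
…
i=6: a=1 ⇒ p=446, q=31
i=7: a=2 ⇒ p=1151, q=80
(x₁, y₁) = (1151, 80);  1151² − 207·80² = 1 ✓

1151 80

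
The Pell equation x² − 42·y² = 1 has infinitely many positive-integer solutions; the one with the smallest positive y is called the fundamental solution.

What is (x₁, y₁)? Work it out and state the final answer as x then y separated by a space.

13 2

d=42: √d = [6; 2,12] (ℓ=2, even), read p_1/q_1
i=0: a=6 ⇒ p=6, q=1
i=1: a=2 ⇒ p=13, q=2
fundamental: x₁=13, y₁=2  (since 169 − 42·4 = 1)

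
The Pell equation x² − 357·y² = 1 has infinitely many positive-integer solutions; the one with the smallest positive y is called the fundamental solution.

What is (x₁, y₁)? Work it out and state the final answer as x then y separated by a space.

3401 180

√357 → a₀=18, period (1,8,2,8,1,36); ℓ=6 even so k=5
a_0=18:  p_0=18·1+0=18,  q_0=18·0+1=1
…
a_3=2:  p_3=2·170+19=359,  q_3=2·9+1=19
a_4=8:  p_4=8·359+170=3042,  q_4=8·19+9=161
a_5=1:  p_5=1·3042+359=3401,  q_5=1·161+19=180
fundamental: x₁=3401, y₁=180  (since 11566801 − 357·32400 = 1)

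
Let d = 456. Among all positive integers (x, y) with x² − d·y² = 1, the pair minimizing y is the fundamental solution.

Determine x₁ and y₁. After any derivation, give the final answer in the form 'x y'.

√456 → a₀=21, period (2,1,4,1,2,42); ℓ=6 even so k=5
a_0=21:  p_0=21·1+0=21,  q_0=21·0+1=1
a_1=2:  p_1=2·21+1=43,  q_1=2·1+0=2
a_2=1:  p_2=1·43+21=64,  q_2=1·2+1=3
a_3=4:  p_3=4·64+43=299,  q_3=4·3+2=14
a_4=1:  p_4=1·299+64=363,  q_4=1·14+3=17
a_5=2:  p_5=2·363+299=1025,  q_5=2·17+14=48
(x₁, y₁) = (1025, 48);  1025² − 456·48² = 1 ✓

1025 48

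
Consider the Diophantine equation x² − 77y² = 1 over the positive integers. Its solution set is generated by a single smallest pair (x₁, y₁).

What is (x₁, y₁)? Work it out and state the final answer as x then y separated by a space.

351 40

d=77: √d = [8; 1,3,2,3,1,16] (ℓ=6, even), read p_5/q_5
k=0  a_k=8  p_k/q_k = 8/1
k=1  a_k=1  p_k/q_k = 9/1
k=2  a_k=3  p_k/q_k = 35/4
k=3  a_k=2  p_k/q_k = 79/9
k=4  a_k=3  p_k/q_k = 272/31
k=5  a_k=1  p_k/q_k = 351/40
→ (351, 40).  Check: 351²=123201, 77·40²=123200, difference 1.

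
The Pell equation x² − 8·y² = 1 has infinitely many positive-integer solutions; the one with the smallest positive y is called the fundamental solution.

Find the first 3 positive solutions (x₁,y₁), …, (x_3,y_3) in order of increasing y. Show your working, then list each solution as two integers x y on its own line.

3 1
17 6
99 35

√8 = [2; 1,4, …], period ℓ=2 (even) → k=1
a_0=2:  p_0=2·1+0=2,  q_0=2·0+1=1
a_1=1:  p_1=1·2+1=3,  q_1=1·1+0=1
(x₁, y₁) = (3, 1);  3² − 8·1² = 1 ✓
k=2:  x_2 = 3·3+8·1·1 = 17,  y_2 = 3·1+1·3 = 6
k=3:  x_3 = 3·17+8·1·6 = 99,  y_3 = 3·6+1·17 = 35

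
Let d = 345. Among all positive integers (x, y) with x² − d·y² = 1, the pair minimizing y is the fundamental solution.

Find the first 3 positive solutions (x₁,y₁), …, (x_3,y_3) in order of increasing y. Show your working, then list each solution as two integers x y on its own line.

√345 = [18; 1,1,2,1,6,1,2,1,1,36, …], period ℓ=10 (even) → k=9
i=0: a=18 ⇒ p=18, q=1
i=1: a=1 ⇒ p=19, q=1
i=2: a=1 ⇒ p=37, q=2
i=3: a=2 ⇒ p=93, q=5
i=4: a=1 ⇒ p=130, q=7
i=5: a=6 ⇒ p=873, q=47
i=6: a=1 ⇒ p=1003, q=54
i=7: a=2 ⇒ p=2879, q=155
i=8: a=1 ⇒ p=3882, q=209
i=9: a=1 ⇒ p=6761, q=364
fundamental: x₁=6761, y₁=364  (since 45711121 − 345·132496 = 1)
(6761+364√345)^2 = 91422241 + 4922008√345
(6761+364√345)^3 = 1236211536041 + 66555391812√345

6761 364
91422241 4922008
1236211536041 66555391812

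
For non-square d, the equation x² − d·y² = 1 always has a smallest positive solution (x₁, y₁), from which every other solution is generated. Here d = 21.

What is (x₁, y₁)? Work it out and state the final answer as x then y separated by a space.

[4; 1,1,2,1,1,8] for √21; ℓ=6 ⇒ convergent index 5
i=0: a=4 ⇒ p=4, q=1
i=1: a=1 ⇒ p=5, q=1
…
i=3: a=2 ⇒ p=23, q=5
i=4: a=1 ⇒ p=32, q=7
i=5: a=1 ⇒ p=55, q=12
→ (55, 12).  Check: 55²=3025, 21·12²=3024, difference 1.

55 12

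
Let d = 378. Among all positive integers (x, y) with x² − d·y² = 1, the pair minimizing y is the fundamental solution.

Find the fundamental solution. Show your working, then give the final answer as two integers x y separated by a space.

8749 450

√378 = [19; 2,3,1,4,1,3,2,38, …], period ℓ=8 (even) → k=7
a_0=19:  p_0=19·1+0=19,  q_0=19·0+1=1
…
a_2=3:  p_2=3·39+19=136,  q_2=3·2+1=7
a_3=1:  p_3=1·136+39=175,  q_3=1·7+2=9
a_4=4:  p_4=4·175+136=836,  q_4=4·9+7=43
…
a_6=3:  p_6=3·1011+836=3869,  q_6=3·52+43=199
a_7=2:  p_7=2·3869+1011=8749,  q_7=2·199+52=450
(x₁, y₁) = (8749, 450);  8749² − 378·450² = 1 ✓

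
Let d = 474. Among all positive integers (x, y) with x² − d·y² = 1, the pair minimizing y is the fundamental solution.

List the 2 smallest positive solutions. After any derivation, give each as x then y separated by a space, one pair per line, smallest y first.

193549 8890
74922430801 3441301220

√474 → a₀=21, period (1,3,2,1,1,…,3,1,42); ℓ=14 even so k=13
k=0  a_k=21  p_k/q_k = 21/1
k=1  a_k=1  p_k/q_k = 22/1
k=2  a_k=3  p_k/q_k = 87/4
k=3  a_k=2  p_k/q_k = 196/9
k=4  a_k=1  p_k/q_k = 283/13
k=5  a_k=1  p_k/q_k = 479/22
k=6  a_k=1  p_k/q_k = 762/35
k=7  a_k=6  p_k/q_k = 5051/232
…
k=9  a_k=1  p_k/q_k = 10864/499
…
k=11  a_k=2  p_k/q_k = 44218/2031
k=12  a_k=3  p_k/q_k = 149331/6859
k=13  a_k=1  p_k/q_k = 193549/8890
fundamental: x₁=193549, y₁=8890  (since 37461215401 − 474·79032100 = 1)
n=2: (193549,8890)∘(193549,8890) = (193549·193549+474·8890·8890, 193549·8890+8890·193549) = (74922430801,3441301220)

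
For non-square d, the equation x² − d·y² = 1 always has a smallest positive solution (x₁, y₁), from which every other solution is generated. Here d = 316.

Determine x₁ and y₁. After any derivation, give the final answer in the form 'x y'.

[17; 1,3,2,8,2,3,1,34] for √316; ℓ=8 ⇒ convergent index 7
i=0: a=17 ⇒ p=17, q=1
i=1: a=1 ⇒ p=18, q=1
i=2: a=3 ⇒ p=71, q=4
i=3: a=2 ⇒ p=160, q=9
…
i=6: a=3 ⇒ p=9937, q=559
i=7: a=1 ⇒ p=12799, q=720
(x₁, y₁) = (12799, 720);  12799² − 316·720² = 1 ✓

12799 720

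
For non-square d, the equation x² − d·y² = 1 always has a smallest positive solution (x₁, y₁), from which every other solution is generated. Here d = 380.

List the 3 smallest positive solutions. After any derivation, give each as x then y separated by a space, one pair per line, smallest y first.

39 2
3041 156
237159 12166

√380 = [19; 2,38, …], period ℓ=2 (even) → k=1
a_0=19:  p_0=19·1+0=19,  q_0=19·0+1=1
a_1=2:  p_1=2·19+1=39,  q_1=2·1+0=2
fundamental: x₁=39, y₁=2  (since 1521 − 380·4 = 1)
n=2: (39,2)∘(39,2) = (39·39+380·2·2, 39·2+2·39) = (3041,156)
n=3: (3041,156)∘(39,2) = (39·3041+380·2·156, 39·156+2·3041) = (237159,12166)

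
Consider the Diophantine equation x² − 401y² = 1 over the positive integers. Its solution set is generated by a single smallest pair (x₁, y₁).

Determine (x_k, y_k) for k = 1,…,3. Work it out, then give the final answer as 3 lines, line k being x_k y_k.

801 40
1283201 64080
2055687201 102656120

√401 → a₀=20, period (40); ℓ=1 odd so k=1
step 0: (20, 1)  from 20·(1,0) + (0,1)
step 1: (801, 40)  from 40·(20,1) + (1,0)
(x₁, y₁) = (801, 40);  801² − 401·40² = 1 ✓
n=2: (801,40)∘(801,40) = (801·801+401·40·40, 801·40+40·801) = (1283201,64080)
n=3: (1283201,64080)∘(801,40) = (801·1283201+401·40·64080, 801·64080+40·1283201) = (2055687201,102656120)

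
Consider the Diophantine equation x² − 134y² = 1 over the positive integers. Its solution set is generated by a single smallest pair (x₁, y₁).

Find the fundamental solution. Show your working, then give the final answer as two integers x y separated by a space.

145925 12606

[11; 1,1,2,1,3,…,1,1,22] for √134; ℓ=14 ⇒ convergent index 13
a_0=11:  p_0=11·1+0=11,  q_0=11·0+1=1
a_1=1:  p_1=1·11+1=12,  q_1=1·1+0=1
…
a_4=1:  p_4=1·58+23=81,  q_4=1·5+2=7
a_5=3:  p_5=3·81+58=301,  q_5=3·7+5=26
…
a_7=10:  p_7=10·382+301=4121,  q_7=10·33+26=356
…
a_10=1:  p_10=1·17630+4503=22133,  q_10=1·1523+389=1912
a_11=2:  p_11=2·22133+17630=61896,  q_11=2·1912+1523=5347
a_12=1:  p_12=1·61896+22133=84029,  q_12=1·5347+1912=7259
a_13=1:  p_13=1·84029+61896=145925,  q_13=1·7259+5347=12606
(x₁, y₁) = (145925, 12606);  145925² − 134·12606² = 1 ✓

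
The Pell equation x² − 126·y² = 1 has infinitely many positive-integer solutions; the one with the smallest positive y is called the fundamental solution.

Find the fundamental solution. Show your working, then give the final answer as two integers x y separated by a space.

d=126: √d = [11; 4,2,4,22] (ℓ=4, even), read p_3/q_3
step 0: (11, 1)  from 11·(1,0) + (0,1)
step 1: (45, 4)  from 4·(11,1) + (1,0)
step 2: (101, 9)  from 2·(45,4) + (11,1)
step 3: (449, 40)  from 4·(101,9) + (45,4)
→ (449, 40).  Check: 449²=201601, 126·40²=201600, difference 1.

449 40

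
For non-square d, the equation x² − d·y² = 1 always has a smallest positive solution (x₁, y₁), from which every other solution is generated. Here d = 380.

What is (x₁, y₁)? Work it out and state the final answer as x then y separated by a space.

[19; 2,38] for √380; ℓ=2 ⇒ convergent index 1
step 0: (19, 1)  from 19·(1,0) + (0,1)
step 1: (39, 2)  from 2·(19,1) + (1,0)
fundamental: x₁=39, y₁=2  (since 1521 − 380·4 = 1)

39 2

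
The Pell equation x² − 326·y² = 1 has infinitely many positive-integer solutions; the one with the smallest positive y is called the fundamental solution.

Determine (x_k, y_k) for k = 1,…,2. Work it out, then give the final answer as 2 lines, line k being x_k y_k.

325 18
211249 11700

d=326: √d = [18; 18,36] (ℓ=2, even), read p_1/q_1
step 0: (18, 1)  from 18·(1,0) + (0,1)
step 1: (325, 18)  from 18·(18,1) + (1,0)
→ (325, 18).  Check: 325²=105625, 326·18²=105624, difference 1.
(x_2, y_2) = (325·325 + 326·18·18, 325·18 + 18·325) = (211249, 11700)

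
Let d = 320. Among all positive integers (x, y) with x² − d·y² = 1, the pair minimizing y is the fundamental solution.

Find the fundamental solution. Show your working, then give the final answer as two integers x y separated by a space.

161 9

√320 → a₀=17, period (1,7,1,34); ℓ=4 even so k=3
a_0=17:  p_0=17·1+0=17,  q_0=17·0+1=1
a_1=1:  p_1=1·17+1=18,  q_1=1·1+0=1
a_2=7:  p_2=7·18+17=143,  q_2=7·1+1=8
a_3=1:  p_3=1·143+18=161,  q_3=1·8+1=9
→ (161, 9).  Check: 161²=25921, 320·9²=25920, difference 1.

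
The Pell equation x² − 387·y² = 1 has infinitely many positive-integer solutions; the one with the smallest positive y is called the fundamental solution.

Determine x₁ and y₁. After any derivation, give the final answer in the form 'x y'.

3482 177

√387 = [19; 1,2,19,2,1,38, …], period ℓ=6 (even) → k=5
k=0  a_k=19  p_k/q_k = 19/1
…
k=2  a_k=2  p_k/q_k = 59/3
k=3  a_k=19  p_k/q_k = 1141/58
k=4  a_k=2  p_k/q_k = 2341/119
k=5  a_k=1  p_k/q_k = 3482/177
fundamental: x₁=3482, y₁=177  (since 12124324 − 387·31329 = 1)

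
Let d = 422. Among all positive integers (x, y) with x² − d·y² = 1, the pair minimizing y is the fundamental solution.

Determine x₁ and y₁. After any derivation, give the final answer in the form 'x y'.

[20; 1,1,5,2,1,…,1,1,40] for √422; ℓ=14 ⇒ convergent index 13
step 0: (20, 1)  from 20·(1,0) + (0,1)
step 1: (21, 1)  from 1·(20,1) + (1,0)
…
step 4: (493, 24)  from 2·(226,11) + (41,2)
…
step 7: (53719, 2615)  from 20·(2650,129) + (719,35)
step 8: (163807, 7974)  from 3·(53719,2615) + (2650,129)
step 9: (217526, 10589)  from 1·(163807,7974) + (53719,2615)
…
step 12: (3810680, 185501)  from 1·(3211821,156349) + (598859,29152)
step 13: (7022501, 341850)  from 1·(3810680,185501) + (3211821,156349)
fundamental: x₁=7022501, y₁=341850  (since 49315520295001 − 422·116861422500 = 1)

7022501 341850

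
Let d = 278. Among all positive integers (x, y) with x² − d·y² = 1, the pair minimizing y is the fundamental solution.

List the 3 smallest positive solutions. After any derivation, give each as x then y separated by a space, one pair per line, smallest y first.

d=278: √d = [16; 1,2,16,2,1,32] (ℓ=6, even), read p_5/q_5
a_0=16:  p_0=16·1+0=16,  q_0=16·0+1=1
…
a_4=2:  p_4=2·817+50=1684,  q_4=2·49+3=101
a_5=1:  p_5=1·1684+817=2501,  q_5=1·101+49=150
→ (2501, 150).  Check: 2501²=6255001, 278·150²=6255000, difference 1.
k=2:  x_2 = 2501·2501+278·150·150 = 12510001,  y_2 = 2501·150+150·2501 = 750300
k=3:  x_3 = 2501·12510001+278·150·750300 = 62575022501,  y_3 = 2501·750300+150·12510001 = 3753000450

2501 150
12510001 750300
62575022501 3753000450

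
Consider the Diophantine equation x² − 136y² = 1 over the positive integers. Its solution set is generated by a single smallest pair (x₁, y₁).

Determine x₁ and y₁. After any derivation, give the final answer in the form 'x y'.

35 3

√136 = [11; 1,1,1,22, …], period ℓ=4 (even) → k=3
a_0=11:  p_0=11·1+0=11,  q_0=11·0+1=1
…
a_2=1:  p_2=1·12+11=23,  q_2=1·1+1=2
a_3=1:  p_3=1·23+12=35,  q_3=1·2+1=3
(x₁, y₁) = (35, 3);  35² − 136·3² = 1 ✓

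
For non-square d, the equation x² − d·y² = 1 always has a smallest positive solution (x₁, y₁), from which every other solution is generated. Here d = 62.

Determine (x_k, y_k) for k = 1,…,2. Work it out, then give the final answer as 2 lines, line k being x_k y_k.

63 8
7937 1008

√62 = [7; 1,6,1,14, …], period ℓ=4 (even) → k=3
step 0: (7, 1)  from 7·(1,0) + (0,1)
…
step 2: (55, 7)  from 6·(8,1) + (7,1)
step 3: (63, 8)  from 1·(55,7) + (8,1)
(x₁, y₁) = (63, 8);  63² − 62·8² = 1 ✓
(63+8√62)^2 = 7937 + 1008√62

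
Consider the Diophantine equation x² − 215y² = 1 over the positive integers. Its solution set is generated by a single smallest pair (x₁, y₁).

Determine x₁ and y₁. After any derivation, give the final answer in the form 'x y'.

[14; 1,1,1,28] for √215; ℓ=4 ⇒ convergent index 3
step 0: (14, 1)  from 14·(1,0) + (0,1)
step 1: (15, 1)  from 1·(14,1) + (1,0)
step 2: (29, 2)  from 1·(15,1) + (14,1)
step 3: (44, 3)  from 1·(29,2) + (15,1)
→ (44, 3).  Check: 44²=1936, 215·3²=1935, difference 1.

44 3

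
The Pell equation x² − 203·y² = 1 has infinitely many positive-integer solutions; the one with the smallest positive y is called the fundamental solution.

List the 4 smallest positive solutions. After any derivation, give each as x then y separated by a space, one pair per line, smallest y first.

√203 = [14; 4,28, …], period ℓ=2 (even) → k=1
k=0  a_k=14  p_k/q_k = 14/1
k=1  a_k=4  p_k/q_k = 57/4
fundamental: x₁=57, y₁=4  (since 3249 − 203·16 = 1)
n=2: (57,4)∘(57,4) = (57·57+203·4·4, 57·4+4·57) = (6497,456)
n=3: (6497,456)∘(57,4) = (57·6497+203·4·456, 57·456+4·6497) = (740601,51980)
n=4: (740601,51980)∘(57,4) = (57·740601+203·4·51980, 57·51980+4·740601) = (84422017,5925264)

57 4
6497 456
740601 51980
84422017 5925264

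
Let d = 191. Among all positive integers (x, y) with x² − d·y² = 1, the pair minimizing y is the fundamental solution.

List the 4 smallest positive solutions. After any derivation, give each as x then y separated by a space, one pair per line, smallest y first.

8994000 650783
161784071999999 11706284604000
2910171887135973018000 210572647456751349217
52348171905801720863712000001 3787780782452031563430792000

√191 → a₀=13, period (1,4,1,1,3,…,4,1,26); ℓ=16 even so k=15
i=0: a=13 ⇒ p=13, q=1
i=1: a=1 ⇒ p=14, q=1
i=2: a=4 ⇒ p=69, q=5
…
i=4: a=1 ⇒ p=152, q=11
i=5: a=3 ⇒ p=539, q=39
i=6: a=2 ⇒ p=1230, q=89
i=7: a=2 ⇒ p=2999, q=217
…
i=11: a=3 ⇒ p=704682, q=50989
…
i=13: a=1 ⇒ p=1616447, q=116962
i=14: a=4 ⇒ p=7377553, q=533821
i=15: a=1 ⇒ p=8994000, q=650783
fundamental: x₁=8994000, y₁=650783  (since 80892036000000 − 191·423518513089 = 1)
(8994000+650783√191)^2 = 161784071999999 + 11706284604000√191
(8994000+650783√191)^3 = 2910171887135973018000 + 210572647456751349217√191
(8994000+650783√191)^4 = 52348171905801720863712000001 + 3787780782452031563430792000√191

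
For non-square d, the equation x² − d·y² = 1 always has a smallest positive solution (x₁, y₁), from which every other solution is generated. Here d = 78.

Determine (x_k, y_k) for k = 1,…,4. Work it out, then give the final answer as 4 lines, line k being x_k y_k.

d=78: √d = [8; 1,4,1,16] (ℓ=4, even), read p_3/q_3
i=0: a=8 ⇒ p=8, q=1
…
i=2: a=4 ⇒ p=44, q=5
i=3: a=1 ⇒ p=53, q=6
(x₁, y₁) = (53, 6);  53² − 78·6² = 1 ✓
(x_2, y_2) = (53·53 + 78·6·6, 53·6 + 6·53) = (5617, 636)
(x_3, y_3) = (53·5617 + 78·6·636, 53·636 + 6·5617) = (595349, 67410)
(x_4, y_4) = (53·595349 + 78·6·67410, 53·67410 + 6·595349) = (63101377, 7144824)

53 6
5617 636
595349 67410
63101377 7144824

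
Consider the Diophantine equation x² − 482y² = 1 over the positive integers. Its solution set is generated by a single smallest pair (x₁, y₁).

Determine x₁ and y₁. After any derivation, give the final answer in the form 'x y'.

d=482: √d = [21; 1,20,1,42] (ℓ=4, even), read p_3/q_3
k=0  a_k=21  p_k/q_k = 21/1
…
k=2  a_k=20  p_k/q_k = 461/21
k=3  a_k=1  p_k/q_k = 483/22
fundamental: x₁=483, y₁=22  (since 233289 − 482·484 = 1)

483 22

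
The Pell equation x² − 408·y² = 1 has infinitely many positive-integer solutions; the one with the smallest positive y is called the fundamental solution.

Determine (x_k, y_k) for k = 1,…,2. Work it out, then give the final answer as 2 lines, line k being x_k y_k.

101 5
20401 1010

d=408: √d = [20; 5,40] (ℓ=2, even), read p_1/q_1
step 0: (20, 1)  from 20·(1,0) + (0,1)
step 1: (101, 5)  from 5·(20,1) + (1,0)
(x₁, y₁) = (101, 5);  101² − 408·5² = 1 ✓
(x_2, y_2) = (101·101 + 408·5·5, 101·5 + 5·101) = (20401, 1010)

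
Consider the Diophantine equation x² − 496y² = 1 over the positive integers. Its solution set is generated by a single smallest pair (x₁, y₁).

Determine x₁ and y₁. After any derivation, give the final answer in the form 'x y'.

4620799 207480

[22; 3,1,2,4,1,…,1,3,44] for √496; ℓ=16 ⇒ convergent index 15
a_0=22:  p_0=22·1+0=22,  q_0=22·0+1=1
…
a_2=1:  p_2=1·67+22=89,  q_2=1·3+1=4
a_3=2:  p_3=2·89+67=245,  q_3=2·4+3=11
a_4=4:  p_4=4·245+89=1069,  q_4=4·11+4=48
a_5=1:  p_5=1·1069+245=1314,  q_5=1·48+11=59
a_6=1:  p_6=1·1314+1069=2383,  q_6=1·59+48=107
a_7=2:  p_7=2·2383+1314=6080,  q_7=2·107+59=273
…
a_9=2:  p_9=2·14543+6080=35166,  q_9=2·653+273=1579
a_10=1:  p_10=1·35166+14543=49709,  q_10=1·1579+653=2232
a_11=1:  p_11=1·49709+35166=84875,  q_11=1·2232+1579=3811
a_12=4:  p_12=4·84875+49709=389209,  q_12=4·3811+2232=17476
a_13=2:  p_13=2·389209+84875=863293,  q_13=2·17476+3811=38763
a_14=1:  p_14=1·863293+389209=1252502,  q_14=1·38763+17476=56239
a_15=3:  p_15=3·1252502+863293=4620799,  q_15=3·56239+38763=207480
→ (4620799, 207480).  Check: 4620799²=21351783398401, 496·207480²=21351783398400, difference 1.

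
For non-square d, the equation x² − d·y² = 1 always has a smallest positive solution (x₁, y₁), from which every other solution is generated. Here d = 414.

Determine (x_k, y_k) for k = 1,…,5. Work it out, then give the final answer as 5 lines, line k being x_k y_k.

d=414: √d = [20; 2,1,7,2,7,1,2,40] (ℓ=8, even), read p_7/q_7
step 0: (20, 1)  from 20·(1,0) + (0,1)
step 1: (41, 2)  from 2·(20,1) + (1,0)
step 2: (61, 3)  from 1·(41,2) + (20,1)
…
step 4: (997, 49)  from 2·(468,23) + (61,3)
…
step 6: (8444, 415)  from 1·(7447,366) + (997,49)
step 7: (24335, 1196)  from 2·(8444,415) + (7447,366)
fundamental: x₁=24335, y₁=1196  (since 592192225 − 414·1430416 = 1)
(24335+1196√414)^2 = 1184384449 + 58209320√414
(24335+1196√414)^3 = 57643991108495 + 2833047603204√414
(24335+1196√414)^4 = 2805533046066067201 + 137884426789729360√414
(24335+1196√414)^5 = 136545293294391499564175 + 6710835049023080347996√414

24335 1196
1184384449 58209320
57643991108495 2833047603204
2805533046066067201 137884426789729360
136545293294391499564175 6710835049023080347996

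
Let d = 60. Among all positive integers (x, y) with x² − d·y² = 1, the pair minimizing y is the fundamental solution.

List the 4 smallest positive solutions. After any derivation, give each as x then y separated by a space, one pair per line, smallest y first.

31 4
1921 248
119071 15372
7380481 952816

d=60: √d = [7; 1,2,1,14] (ℓ=4, even), read p_3/q_3
i=0: a=7 ⇒ p=7, q=1
…
i=2: a=2 ⇒ p=23, q=3
i=3: a=1 ⇒ p=31, q=4
(x₁, y₁) = (31, 4);  31² − 60·4² = 1 ✓
k=2:  x_2 = 31·31+60·4·4 = 1921,  y_2 = 31·4+4·31 = 248
k=3:  x_3 = 31·1921+60·4·248 = 119071,  y_3 = 31·248+4·1921 = 15372
k=4:  x_4 = 31·119071+60·4·15372 = 7380481,  y_4 = 31·15372+4·119071 = 952816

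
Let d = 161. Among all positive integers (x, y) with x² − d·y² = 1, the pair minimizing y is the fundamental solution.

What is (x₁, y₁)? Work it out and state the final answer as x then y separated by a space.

√161 → a₀=12, period (1,2,4,1,2,1,4,2,1,24); ℓ=10 even so k=9
i=0: a=12 ⇒ p=12, q=1
…
i=2: a=2 ⇒ p=38, q=3
i=3: a=4 ⇒ p=165, q=13
i=4: a=1 ⇒ p=203, q=16
i=5: a=2 ⇒ p=571, q=45
i=6: a=1 ⇒ p=774, q=61
i=7: a=4 ⇒ p=3667, q=289
i=8: a=2 ⇒ p=8108, q=639
i=9: a=1 ⇒ p=11775, q=928
fundamental: x₁=11775, y₁=928  (since 138650625 − 161·861184 = 1)

11775 928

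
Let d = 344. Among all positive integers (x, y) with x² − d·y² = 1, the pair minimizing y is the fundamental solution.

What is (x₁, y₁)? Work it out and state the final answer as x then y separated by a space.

10405 561

√344 = [18; 1,1,4,1,3,1,4,1,1,36, …], period ℓ=10 (even) → k=9
i=0: a=18 ⇒ p=18, q=1
i=1: a=1 ⇒ p=19, q=1
…
i=3: a=4 ⇒ p=167, q=9
…
i=7: a=4 ⇒ p=4711, q=254
i=8: a=1 ⇒ p=5694, q=307
i=9: a=1 ⇒ p=10405, q=561
(x₁, y₁) = (10405, 561);  10405² − 344·561² = 1 ✓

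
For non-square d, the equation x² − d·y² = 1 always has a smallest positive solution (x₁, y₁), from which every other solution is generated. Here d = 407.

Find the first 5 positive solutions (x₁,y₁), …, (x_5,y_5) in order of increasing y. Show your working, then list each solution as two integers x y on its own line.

√407 → a₀=20, period (5,1,2,1,5,40); ℓ=6 even so k=5
k=0  a_k=20  p_k/q_k = 20/1
…
k=3  a_k=2  p_k/q_k = 343/17
k=4  a_k=1  p_k/q_k = 464/23
k=5  a_k=5  p_k/q_k = 2663/132
(x₁, y₁) = (2663, 132);  2663² − 407·132² = 1 ✓
(2663+132√407)^2 = 14183137 + 703032√407
(2663+132√407)^3 = 75539384999 + 3744348300√407
(2663+132√407)^4 = 402322750321537 + 19942398342768√407
(2663+132√407)^5 = 2142770892673121063 + 106213209829234068√407

2663 132
14183137 703032
75539384999 3744348300
402322750321537 19942398342768
2142770892673121063 106213209829234068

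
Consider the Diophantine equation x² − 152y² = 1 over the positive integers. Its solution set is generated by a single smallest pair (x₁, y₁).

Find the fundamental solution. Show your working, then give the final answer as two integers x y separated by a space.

37 3

√152 = [12; 3,24, …], period ℓ=2 (even) → k=1
step 0: (12, 1)  from 12·(1,0) + (0,1)
step 1: (37, 3)  from 3·(12,1) + (1,0)
fundamental: x₁=37, y₁=3  (since 1369 − 152·9 = 1)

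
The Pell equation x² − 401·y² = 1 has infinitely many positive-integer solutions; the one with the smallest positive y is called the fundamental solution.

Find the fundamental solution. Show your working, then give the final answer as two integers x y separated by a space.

801 40

√401 = [20; 40, …], period ℓ=1 (odd) → k=1
a_0=20:  p_0=20·1+0=20,  q_0=20·0+1=1
a_1=40:  p_1=40·20+1=801,  q_1=40·1+0=40
fundamental: x₁=801, y₁=40  (since 641601 − 401·1600 = 1)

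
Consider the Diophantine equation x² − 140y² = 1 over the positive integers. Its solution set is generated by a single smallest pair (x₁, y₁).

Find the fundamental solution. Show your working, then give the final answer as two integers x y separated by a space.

71 6

√140 → a₀=11, period (1,4,1,22); ℓ=4 even so k=3
k=0  a_k=11  p_k/q_k = 11/1
k=1  a_k=1  p_k/q_k = 12/1
k=2  a_k=4  p_k/q_k = 59/5
k=3  a_k=1  p_k/q_k = 71/6
→ (71, 6).  Check: 71²=5041, 140·6²=5040, difference 1.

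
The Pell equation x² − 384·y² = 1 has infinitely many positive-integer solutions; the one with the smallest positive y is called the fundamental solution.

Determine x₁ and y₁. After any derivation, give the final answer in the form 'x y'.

4801 245

d=384: √d = [19; 1,1,2,9,2,1,1,38] (ℓ=8, even), read p_7/q_7
a_0=19:  p_0=19·1+0=19,  q_0=19·0+1=1
…
a_3=2:  p_3=2·39+20=98,  q_3=2·2+1=5
…
a_6=1:  p_6=1·1940+921=2861,  q_6=1·99+47=146
a_7=1:  p_7=1·2861+1940=4801,  q_7=1·146+99=245
fundamental: x₁=4801, y₁=245  (since 23049601 − 384·60025 = 1)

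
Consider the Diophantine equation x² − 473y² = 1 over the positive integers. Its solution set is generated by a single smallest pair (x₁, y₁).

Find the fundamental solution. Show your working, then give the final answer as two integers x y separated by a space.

[21; 1,2,1,42] for √473; ℓ=4 ⇒ convergent index 3
step 0: (21, 1)  from 21·(1,0) + (0,1)
step 1: (22, 1)  from 1·(21,1) + (1,0)
step 2: (65, 3)  from 2·(22,1) + (21,1)
step 3: (87, 4)  from 1·(65,3) + (22,1)
(x₁, y₁) = (87, 4);  87² − 473·4² = 1 ✓

87 4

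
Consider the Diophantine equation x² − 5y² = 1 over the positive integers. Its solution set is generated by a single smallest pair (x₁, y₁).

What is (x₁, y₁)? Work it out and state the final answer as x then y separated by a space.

9 4

d=5: √d = [2; 4] (ℓ=1, odd), read p_1/q_1
step 0: (2, 1)  from 2·(1,0) + (0,1)
step 1: (9, 4)  from 4·(2,1) + (1,0)
fundamental: x₁=9, y₁=4  (since 81 − 5·16 = 1)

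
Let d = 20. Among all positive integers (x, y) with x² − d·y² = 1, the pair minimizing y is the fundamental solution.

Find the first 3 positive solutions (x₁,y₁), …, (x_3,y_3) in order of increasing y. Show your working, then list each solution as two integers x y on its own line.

√20 → a₀=4, period (2,8); ℓ=2 even so k=1
a_0=4:  p_0=4·1+0=4,  q_0=4·0+1=1
a_1=2:  p_1=2·4+1=9,  q_1=2·1+0=2
(x₁, y₁) = (9, 2);  9² − 20·2² = 1 ✓
(9+2√20)^2 = 161 + 36√20
(9+2√20)^3 = 2889 + 646√20

9 2
161 36
2889 646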